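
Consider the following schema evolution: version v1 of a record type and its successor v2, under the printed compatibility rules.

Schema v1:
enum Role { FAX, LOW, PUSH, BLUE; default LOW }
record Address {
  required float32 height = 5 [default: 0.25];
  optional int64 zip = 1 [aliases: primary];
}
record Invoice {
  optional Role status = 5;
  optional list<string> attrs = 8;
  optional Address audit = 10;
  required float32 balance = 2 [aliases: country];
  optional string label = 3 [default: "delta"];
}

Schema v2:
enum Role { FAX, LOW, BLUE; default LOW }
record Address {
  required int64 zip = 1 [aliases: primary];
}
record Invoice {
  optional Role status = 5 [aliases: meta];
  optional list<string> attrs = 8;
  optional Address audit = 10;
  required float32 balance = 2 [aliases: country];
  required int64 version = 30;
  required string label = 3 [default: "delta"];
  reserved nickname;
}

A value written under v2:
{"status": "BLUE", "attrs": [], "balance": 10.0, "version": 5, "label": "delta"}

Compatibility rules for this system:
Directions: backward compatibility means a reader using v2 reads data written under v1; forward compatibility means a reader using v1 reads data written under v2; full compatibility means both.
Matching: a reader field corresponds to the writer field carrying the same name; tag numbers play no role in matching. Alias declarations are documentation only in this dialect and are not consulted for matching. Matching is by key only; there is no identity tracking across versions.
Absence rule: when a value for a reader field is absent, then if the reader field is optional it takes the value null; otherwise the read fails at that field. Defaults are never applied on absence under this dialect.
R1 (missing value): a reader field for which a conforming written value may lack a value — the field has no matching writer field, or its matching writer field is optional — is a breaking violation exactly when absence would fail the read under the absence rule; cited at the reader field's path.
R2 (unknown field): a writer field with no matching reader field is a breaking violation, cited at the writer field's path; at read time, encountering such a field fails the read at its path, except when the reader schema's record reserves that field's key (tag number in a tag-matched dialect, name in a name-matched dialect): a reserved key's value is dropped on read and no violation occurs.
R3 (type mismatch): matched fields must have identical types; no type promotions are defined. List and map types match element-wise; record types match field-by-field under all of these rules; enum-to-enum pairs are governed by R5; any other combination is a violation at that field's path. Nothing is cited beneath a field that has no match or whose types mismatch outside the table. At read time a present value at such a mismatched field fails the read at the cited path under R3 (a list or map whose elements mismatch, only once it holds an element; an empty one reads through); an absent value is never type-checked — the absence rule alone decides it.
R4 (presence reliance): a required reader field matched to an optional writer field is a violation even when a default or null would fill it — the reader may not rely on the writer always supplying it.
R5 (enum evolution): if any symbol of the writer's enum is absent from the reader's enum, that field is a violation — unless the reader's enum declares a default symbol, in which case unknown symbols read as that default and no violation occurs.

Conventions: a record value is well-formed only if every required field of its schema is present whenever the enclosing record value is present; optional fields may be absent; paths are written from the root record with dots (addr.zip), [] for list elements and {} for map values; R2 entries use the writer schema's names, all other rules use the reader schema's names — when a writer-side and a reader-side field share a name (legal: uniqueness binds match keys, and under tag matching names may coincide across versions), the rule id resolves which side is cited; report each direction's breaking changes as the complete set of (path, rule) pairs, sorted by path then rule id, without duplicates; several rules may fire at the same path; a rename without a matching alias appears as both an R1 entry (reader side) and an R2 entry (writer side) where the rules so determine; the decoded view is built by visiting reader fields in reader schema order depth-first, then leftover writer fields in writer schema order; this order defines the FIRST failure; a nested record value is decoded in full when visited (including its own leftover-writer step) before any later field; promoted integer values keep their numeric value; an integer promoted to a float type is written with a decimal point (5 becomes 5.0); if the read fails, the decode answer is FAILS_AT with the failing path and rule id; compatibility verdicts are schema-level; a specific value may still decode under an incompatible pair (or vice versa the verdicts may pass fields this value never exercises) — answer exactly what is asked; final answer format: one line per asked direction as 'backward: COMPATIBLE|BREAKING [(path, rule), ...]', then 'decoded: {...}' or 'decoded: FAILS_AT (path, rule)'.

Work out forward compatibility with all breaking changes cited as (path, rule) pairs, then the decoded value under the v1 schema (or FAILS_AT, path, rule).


the writer's type comes first in each Invoice pair
forward pass over Invoice, reader schema v1, writer schema v2:
  Role -> Role, writer optional: status aligns to status
  list<string> -> list<string>, writer optional: attrs aligns to attrs
  Address -> Address, writer optional: audit aligns to audit
  float32 -> float32, writer required: balance aligns to balance
  string -> string, writer required: label aligns to label
  version (writer side), unknown to reader
  audit.height: no writer match
  int64 -> int64, writer required: audit.zip aligns to audit.zip
  breaking: (audit.height, R1)
  breaking: (version, R2)
  => 2 violation(s): forward is BREAKING for Invoice
decode walk for Invoice under reader schema v1:
  status := "BLUE"
  attrs := []
  audit := null (missing; optional => null)
  balance := 10.0
  label := "delta"
  read fails at version under R2 (unknown field)
  => FAILS_AT (version, R2)
ruling out the remaining Invoice differences:
  field zip in record Address: optional changed to required -> affects backward compatibility only, which is not asked
  enum Role (field status in record Invoice): symbol PUSH removed -> triggers nothing under Invoice's printed rules — same verdict
  field label in record Invoice: optional changed to required -> affects backward compatibility only, which is not asked

forward: BREAKING [(audit.height, R1), (version, R2)]; decoded: FAILS_AT (version, R2)


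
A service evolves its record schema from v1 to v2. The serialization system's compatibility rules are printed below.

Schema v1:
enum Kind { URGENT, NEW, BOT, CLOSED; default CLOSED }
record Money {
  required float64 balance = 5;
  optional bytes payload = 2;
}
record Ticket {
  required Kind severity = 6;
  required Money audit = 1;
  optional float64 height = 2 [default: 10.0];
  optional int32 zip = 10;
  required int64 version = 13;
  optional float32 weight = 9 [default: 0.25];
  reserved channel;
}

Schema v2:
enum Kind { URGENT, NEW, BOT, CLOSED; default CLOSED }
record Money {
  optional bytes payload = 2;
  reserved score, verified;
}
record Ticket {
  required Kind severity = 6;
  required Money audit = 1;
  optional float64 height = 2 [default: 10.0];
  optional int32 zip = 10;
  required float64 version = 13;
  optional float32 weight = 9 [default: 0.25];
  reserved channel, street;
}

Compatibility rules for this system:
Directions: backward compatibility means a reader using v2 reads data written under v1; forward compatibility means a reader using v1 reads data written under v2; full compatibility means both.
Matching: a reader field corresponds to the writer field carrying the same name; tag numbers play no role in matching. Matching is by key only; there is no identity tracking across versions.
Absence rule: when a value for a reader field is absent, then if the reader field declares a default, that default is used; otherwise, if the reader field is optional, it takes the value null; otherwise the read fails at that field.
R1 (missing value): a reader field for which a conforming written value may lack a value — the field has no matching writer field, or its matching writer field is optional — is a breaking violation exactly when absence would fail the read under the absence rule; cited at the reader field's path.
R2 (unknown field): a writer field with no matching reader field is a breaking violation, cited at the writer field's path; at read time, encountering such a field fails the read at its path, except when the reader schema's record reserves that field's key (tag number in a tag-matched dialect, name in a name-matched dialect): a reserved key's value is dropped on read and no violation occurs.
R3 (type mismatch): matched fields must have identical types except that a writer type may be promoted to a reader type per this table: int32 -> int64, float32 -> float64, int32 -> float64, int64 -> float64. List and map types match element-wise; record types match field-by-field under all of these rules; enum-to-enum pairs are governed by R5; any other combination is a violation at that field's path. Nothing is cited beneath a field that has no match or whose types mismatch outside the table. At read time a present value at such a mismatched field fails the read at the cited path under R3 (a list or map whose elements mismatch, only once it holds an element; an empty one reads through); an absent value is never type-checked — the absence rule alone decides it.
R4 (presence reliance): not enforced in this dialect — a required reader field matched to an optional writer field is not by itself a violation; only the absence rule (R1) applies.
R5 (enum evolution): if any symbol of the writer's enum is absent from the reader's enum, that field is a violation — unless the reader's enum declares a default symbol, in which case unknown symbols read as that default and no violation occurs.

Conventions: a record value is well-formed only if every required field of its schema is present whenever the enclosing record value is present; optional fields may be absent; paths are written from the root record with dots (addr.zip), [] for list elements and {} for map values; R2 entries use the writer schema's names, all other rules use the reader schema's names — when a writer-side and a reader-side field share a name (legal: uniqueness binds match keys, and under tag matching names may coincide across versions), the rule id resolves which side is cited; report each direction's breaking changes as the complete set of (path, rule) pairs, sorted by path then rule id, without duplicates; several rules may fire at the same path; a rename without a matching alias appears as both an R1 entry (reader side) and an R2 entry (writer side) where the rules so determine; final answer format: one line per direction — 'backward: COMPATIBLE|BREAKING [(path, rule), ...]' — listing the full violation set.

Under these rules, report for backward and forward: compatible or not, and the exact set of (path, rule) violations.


the writer's type comes first in each Ticket pair
checking backward for Ticket: reader v2 against writer v1:
  severity: paired with writer severity (Kind -> Kind; writer required)
  audit: paired with writer audit (Money -> Money; writer required)
  height: paired with writer height (float64 -> float64; writer optional)
  zip: paired with writer zip (int32 -> int32; writer optional)
  version: paired with writer version (int64 -> float64; writer required)
  weight: paired with writer weight (float32 -> float32; writer optional)
  audit.payload: paired with writer audit.payload (bytes -> bytes; writer optional)
  writer field audit.balance has no reader counterpart
  rule R2 violated at audit.balance
  => backward verdict for Ticket: BREAKING, 1 violation(s)
checking forward for Ticket: reader v1 against writer v2:
  severity: paired with writer severity (Kind -> Kind; writer required)
  audit: paired with writer audit (Money -> Money; writer required)
  height: paired with writer height (float64 -> float64; writer optional)
  zip: paired with writer zip (int32 -> int32; writer optional)
  version: paired with writer version (float64 -> int64; writer required)
  weight: paired with writer weight (float32 -> float32; writer optional)
  audit.balance: no writer match
  audit.payload: paired with writer audit.payload (bytes -> bytes; writer optional)
  rule R1 violated at audit.balance
  rule R3 violated at version
  => forward verdict for Ticket: BREAKING, 2 violation(s)

backward: BREAKING [(audit.balance, R2)]; forward: BREAKING [(audit.balance, R1), (version, R3)]


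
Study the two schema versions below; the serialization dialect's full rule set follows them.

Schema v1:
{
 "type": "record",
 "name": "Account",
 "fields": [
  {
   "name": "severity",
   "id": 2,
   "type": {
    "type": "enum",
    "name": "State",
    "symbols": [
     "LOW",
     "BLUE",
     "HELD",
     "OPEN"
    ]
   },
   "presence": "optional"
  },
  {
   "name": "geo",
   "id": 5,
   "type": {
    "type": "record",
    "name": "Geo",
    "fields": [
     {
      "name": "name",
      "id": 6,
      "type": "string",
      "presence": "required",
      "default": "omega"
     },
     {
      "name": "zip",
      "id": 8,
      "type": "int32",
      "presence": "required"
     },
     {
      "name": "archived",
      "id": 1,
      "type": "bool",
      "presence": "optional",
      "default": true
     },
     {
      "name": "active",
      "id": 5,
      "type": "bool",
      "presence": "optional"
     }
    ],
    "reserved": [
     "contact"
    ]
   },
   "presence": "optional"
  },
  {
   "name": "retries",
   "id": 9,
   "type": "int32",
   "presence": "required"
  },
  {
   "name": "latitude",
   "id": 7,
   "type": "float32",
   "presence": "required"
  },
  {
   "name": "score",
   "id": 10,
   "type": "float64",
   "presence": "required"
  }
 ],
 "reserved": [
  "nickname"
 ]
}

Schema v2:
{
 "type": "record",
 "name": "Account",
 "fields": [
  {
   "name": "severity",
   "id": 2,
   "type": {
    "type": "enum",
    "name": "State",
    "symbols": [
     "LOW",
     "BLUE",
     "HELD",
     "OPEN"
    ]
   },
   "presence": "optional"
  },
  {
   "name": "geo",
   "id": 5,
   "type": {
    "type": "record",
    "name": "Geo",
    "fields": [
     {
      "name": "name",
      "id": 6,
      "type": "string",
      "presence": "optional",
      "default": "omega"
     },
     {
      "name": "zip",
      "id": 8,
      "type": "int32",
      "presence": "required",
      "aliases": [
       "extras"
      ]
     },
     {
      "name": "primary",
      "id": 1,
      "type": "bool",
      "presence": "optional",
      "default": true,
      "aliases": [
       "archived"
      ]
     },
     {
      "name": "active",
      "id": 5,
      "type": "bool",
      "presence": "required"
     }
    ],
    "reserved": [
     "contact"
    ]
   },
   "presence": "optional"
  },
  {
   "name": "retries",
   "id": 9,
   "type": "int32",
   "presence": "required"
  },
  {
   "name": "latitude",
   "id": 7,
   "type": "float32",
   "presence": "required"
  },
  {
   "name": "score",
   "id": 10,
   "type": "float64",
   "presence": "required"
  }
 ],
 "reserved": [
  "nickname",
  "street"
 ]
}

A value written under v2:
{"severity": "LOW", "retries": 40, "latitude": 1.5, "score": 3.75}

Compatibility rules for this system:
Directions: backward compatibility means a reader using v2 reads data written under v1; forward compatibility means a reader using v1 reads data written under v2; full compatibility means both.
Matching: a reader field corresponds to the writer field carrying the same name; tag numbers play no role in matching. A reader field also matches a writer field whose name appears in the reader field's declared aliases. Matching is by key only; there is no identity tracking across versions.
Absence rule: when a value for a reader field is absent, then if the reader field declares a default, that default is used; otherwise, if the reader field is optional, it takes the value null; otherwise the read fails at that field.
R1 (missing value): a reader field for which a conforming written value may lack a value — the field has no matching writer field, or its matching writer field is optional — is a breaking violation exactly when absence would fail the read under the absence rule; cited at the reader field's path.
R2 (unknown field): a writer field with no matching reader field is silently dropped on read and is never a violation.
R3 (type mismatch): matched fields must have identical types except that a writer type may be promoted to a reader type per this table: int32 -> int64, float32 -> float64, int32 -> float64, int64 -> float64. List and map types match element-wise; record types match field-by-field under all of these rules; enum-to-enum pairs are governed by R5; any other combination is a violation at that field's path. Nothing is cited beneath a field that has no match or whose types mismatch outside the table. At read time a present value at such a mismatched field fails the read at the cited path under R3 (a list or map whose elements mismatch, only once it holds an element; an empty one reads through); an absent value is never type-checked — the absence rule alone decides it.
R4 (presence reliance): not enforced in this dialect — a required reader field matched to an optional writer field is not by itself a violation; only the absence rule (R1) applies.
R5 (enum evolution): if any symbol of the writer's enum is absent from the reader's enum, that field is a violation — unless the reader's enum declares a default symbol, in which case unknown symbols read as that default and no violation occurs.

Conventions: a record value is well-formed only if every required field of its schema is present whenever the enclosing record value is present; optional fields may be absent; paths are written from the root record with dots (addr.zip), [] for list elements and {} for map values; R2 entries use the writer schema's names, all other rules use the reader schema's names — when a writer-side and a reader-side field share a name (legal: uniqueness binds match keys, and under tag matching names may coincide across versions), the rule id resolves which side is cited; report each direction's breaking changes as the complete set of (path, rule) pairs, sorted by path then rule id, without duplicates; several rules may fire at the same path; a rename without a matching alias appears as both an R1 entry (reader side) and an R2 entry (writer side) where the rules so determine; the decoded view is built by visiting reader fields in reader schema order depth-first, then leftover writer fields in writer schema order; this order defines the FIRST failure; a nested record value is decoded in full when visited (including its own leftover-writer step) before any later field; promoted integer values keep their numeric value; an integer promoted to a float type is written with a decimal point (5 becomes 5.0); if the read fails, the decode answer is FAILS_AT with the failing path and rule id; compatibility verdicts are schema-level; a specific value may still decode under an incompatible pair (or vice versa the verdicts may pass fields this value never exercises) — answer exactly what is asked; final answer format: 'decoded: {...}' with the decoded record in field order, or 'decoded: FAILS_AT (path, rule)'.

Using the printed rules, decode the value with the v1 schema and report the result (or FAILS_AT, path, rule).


in Account below, arrows point writer -> reader
decoding the Account value with the v1 reader:
  severity := "LOW"
  geo := null (absent, optional -> null)
  retries := 40
  latitude := 1.5
  score := 3.75
  => decoded: {"severity": "LOW", "geo": null, "retries": 40, "latitude": 1.5, "score": 3.75}
remaining Account differences; none change what is asked:
  field active in record Geo: optional changed to required -> changes Account's schema-level verdicts only — the decode of this value is the same
  renamed field archived to primary in record Geo (alias archived declared on the renamed field) -> no rule fires on it and the decoded Account view is identical with or without it
  field name in record Geo: required changed to optional -> no rule fires on it and the decoded Account view is identical with or without it

decoded: {"severity": "LOW", "geo": null, "retries": 40, "latitude": 1.5, "score": 3.75}


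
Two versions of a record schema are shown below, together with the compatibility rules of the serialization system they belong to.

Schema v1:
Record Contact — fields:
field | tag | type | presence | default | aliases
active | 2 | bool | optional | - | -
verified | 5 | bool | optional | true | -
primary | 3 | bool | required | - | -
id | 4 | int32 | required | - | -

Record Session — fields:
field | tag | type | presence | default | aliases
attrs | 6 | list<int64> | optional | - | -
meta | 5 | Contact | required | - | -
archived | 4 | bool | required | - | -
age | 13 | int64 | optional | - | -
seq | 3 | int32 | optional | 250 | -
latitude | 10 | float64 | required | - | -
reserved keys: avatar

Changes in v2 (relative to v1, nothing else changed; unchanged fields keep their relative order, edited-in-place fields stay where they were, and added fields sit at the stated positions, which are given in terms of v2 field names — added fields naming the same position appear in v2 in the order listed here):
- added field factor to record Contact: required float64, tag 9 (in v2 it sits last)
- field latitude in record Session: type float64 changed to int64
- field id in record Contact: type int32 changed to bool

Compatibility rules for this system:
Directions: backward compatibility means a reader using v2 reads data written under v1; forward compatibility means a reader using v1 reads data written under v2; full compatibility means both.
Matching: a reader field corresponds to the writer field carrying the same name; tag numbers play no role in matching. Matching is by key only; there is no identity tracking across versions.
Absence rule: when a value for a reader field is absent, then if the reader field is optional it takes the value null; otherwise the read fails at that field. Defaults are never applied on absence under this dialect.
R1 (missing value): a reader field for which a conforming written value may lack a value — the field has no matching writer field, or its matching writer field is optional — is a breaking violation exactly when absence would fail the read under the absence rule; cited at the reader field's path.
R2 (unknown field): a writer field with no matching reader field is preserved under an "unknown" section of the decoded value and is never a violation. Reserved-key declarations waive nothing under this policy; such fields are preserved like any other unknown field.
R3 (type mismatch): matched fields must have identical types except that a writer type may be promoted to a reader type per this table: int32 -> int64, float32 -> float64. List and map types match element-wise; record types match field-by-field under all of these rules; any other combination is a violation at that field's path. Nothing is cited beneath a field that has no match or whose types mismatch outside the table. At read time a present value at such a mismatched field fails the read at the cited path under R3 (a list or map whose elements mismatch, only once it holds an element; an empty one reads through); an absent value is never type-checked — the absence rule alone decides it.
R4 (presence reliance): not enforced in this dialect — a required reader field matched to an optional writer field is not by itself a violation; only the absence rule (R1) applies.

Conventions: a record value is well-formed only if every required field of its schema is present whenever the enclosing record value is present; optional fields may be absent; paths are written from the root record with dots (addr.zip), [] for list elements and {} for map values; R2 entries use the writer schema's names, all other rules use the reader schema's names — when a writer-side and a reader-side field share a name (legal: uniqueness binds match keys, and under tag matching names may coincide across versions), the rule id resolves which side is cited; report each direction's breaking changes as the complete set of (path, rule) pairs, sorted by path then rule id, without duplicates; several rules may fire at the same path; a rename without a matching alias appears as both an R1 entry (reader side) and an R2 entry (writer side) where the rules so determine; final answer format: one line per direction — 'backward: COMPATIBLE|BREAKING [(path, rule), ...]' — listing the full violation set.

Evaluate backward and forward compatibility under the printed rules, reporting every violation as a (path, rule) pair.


each type pair in Session: writer, then reader
backward on Session — v2 reading data written by v1:
  attrs: list<int64> -> list<int64>, writer optional; from attrs
  meta: Contact -> Contact, writer required; from meta
  archived: bool -> bool, writer required; from archived
  age: int64 -> int64, writer optional; from age
  seq: int32 -> int32, writer optional; from seq
  latitude: float64 -> int64, writer required; from latitude
  meta.active: bool -> bool, writer optional; from meta.active
  meta.verified: bool -> bool, writer optional; from meta.verified
  meta.primary: bool -> bool, writer required; from meta.primary
  meta.id: int32 -> bool, writer required; from meta.id
  no writer field matches reader meta.factor
  breaking: (latitude, R3)
  breaking: (meta.factor, R1)
  breaking: (meta.id, R3)
  => 3 violation(s): backward is BREAKING for Session
forward on Session — v1 reading data written by v2:
  attrs: list<int64> -> list<int64>, writer optional; from attrs
  meta: Contact -> Contact, writer required; from meta
  archived: bool -> bool, writer required; from archived
  age: int64 -> int64, writer optional; from age
  seq: int32 -> int32, writer optional; from seq
  latitude: int64 -> float64, writer required; from latitude
  meta.active: bool -> bool, writer optional; from meta.active
  meta.verified: bool -> bool, writer optional; from meta.verified
  meta.primary: bool -> bool, writer required; from meta.primary
  meta.id: bool -> int32, writer required; from meta.id
  leftover writer field: meta.factor
  breaking: (latitude, R3)
  breaking: (meta.id, R3)
  => 2 violation(s): forward is BREAKING for Session

backward: BREAKING [(latitude, R3), (meta.factor, R1), (meta.id, R3)]; forward: BREAKING [(latitude, R3), (meta.id, R3)]


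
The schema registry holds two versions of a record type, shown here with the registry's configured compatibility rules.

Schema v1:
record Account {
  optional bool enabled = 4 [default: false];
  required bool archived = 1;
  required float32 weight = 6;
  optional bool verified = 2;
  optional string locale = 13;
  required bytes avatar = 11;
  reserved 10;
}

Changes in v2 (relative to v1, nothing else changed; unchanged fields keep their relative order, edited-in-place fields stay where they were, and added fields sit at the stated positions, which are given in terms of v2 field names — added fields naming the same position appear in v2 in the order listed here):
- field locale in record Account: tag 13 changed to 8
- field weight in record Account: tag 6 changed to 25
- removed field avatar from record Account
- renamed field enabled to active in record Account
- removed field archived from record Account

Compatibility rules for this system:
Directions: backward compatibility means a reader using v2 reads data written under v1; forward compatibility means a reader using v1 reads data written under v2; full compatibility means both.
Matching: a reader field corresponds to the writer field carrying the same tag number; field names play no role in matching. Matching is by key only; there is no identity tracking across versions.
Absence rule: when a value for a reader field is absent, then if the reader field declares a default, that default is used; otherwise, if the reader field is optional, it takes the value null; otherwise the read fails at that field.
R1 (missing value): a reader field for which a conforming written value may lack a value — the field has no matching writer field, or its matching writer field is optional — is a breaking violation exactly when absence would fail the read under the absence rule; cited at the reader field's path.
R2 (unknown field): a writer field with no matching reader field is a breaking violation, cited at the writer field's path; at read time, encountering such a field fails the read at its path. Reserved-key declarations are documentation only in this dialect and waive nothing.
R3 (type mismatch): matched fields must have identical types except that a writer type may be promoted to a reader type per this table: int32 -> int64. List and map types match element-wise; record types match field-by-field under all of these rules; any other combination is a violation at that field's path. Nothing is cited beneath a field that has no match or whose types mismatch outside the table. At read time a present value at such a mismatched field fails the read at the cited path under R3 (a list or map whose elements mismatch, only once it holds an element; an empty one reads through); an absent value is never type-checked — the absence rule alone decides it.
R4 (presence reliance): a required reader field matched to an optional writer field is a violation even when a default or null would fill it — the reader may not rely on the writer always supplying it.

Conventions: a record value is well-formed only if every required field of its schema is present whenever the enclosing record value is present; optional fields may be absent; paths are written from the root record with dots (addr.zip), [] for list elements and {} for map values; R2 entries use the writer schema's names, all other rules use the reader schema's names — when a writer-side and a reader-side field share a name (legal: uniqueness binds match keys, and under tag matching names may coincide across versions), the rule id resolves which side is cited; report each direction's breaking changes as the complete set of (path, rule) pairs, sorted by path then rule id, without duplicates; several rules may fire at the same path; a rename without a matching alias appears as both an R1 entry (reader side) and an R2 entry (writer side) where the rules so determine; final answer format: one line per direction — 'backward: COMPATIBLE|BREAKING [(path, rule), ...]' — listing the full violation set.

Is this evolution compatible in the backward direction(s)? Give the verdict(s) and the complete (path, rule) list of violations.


arrows below run writer -> reader for Account
checking backward for Account: reader v2 against writer v1:
  active <- enabled (bool -> bool, writer optional)
  weight has no writer counterpart
  verified <- verified (bool -> bool, writer optional)
  locale has no writer counterpart
  leftover writer field: archived
  leftover writer field: weight
  leftover writer field: locale
  leftover writer field: avatar
  rule R2 violated at archived
  rule R2 violated at avatar
  rule R2 violated at locale
  rule R1 violated at weight
  rule R2 violated at weight
  backward on Account therefore BREAKING (5)
the other Account changes do not affect what is asked:
  renamed field enabled to active in record Account -> no rule fires on it in Account's dialect; the asked verdict holds

backward: BREAKING [(archived, R2), (avatar, R2), (locale, R2), (weight, R1), (weight, R2)]


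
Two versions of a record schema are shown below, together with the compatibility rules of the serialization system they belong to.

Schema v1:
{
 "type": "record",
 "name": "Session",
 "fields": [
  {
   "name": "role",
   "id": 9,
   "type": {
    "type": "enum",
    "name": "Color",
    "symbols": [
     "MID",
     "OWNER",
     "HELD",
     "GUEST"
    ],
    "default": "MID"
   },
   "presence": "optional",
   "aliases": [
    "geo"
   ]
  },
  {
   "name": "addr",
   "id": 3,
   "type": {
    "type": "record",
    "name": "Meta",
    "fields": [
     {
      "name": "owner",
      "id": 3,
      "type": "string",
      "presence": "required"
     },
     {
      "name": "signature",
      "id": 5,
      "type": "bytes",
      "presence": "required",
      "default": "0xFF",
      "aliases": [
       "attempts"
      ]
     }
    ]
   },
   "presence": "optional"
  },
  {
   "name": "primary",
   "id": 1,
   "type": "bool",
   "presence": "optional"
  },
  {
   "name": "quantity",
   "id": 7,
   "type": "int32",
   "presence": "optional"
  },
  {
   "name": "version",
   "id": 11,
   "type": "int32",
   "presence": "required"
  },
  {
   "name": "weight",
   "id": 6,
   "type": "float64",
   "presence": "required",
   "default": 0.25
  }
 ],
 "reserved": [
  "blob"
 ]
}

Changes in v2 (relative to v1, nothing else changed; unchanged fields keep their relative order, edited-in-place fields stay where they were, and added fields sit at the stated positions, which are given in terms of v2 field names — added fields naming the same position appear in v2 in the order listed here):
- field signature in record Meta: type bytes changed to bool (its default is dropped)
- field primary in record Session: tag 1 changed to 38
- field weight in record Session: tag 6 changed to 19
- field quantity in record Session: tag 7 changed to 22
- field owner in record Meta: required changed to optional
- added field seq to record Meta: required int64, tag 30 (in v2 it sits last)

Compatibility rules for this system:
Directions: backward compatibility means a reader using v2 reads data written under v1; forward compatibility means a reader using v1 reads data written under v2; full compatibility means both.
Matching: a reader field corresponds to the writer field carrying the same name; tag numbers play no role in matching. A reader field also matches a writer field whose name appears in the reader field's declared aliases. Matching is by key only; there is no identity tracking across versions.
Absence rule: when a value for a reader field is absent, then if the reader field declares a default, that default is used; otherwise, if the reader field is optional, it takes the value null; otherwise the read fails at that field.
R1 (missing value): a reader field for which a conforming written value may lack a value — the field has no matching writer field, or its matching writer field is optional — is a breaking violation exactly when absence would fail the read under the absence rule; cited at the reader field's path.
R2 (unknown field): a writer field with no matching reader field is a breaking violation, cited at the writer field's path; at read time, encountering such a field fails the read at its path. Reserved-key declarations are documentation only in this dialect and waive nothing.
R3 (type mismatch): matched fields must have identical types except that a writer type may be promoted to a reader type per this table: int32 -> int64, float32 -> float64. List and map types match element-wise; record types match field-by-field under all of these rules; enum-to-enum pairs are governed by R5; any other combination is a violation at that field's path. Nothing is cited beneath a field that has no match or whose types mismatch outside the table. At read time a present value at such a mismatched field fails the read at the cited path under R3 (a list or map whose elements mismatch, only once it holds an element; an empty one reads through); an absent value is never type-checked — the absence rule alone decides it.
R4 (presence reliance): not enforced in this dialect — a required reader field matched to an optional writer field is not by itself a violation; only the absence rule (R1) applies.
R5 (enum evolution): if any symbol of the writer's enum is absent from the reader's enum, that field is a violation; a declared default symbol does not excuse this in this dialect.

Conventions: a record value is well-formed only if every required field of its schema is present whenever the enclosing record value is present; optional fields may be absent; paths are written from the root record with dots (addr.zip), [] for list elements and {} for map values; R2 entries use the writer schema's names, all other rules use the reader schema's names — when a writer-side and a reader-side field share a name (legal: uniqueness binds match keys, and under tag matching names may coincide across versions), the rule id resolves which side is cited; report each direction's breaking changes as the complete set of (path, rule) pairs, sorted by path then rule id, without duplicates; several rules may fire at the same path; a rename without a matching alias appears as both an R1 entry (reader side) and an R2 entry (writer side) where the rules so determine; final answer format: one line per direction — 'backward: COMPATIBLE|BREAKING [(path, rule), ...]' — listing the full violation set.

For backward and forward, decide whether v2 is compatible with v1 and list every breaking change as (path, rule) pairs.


in Session below, arrows point writer -> reader
backward analysis of Session with v2 as reader and v1 as writer:
  writer optional, Color -> Color: reader role maps from writer role
  writer optional, Meta -> Meta: reader addr maps from writer addr
  writer optional, bool -> bool: reader primary maps from writer primary
  writer optional, int32 -> int32: reader quantity maps from writer quantity
  writer required, int32 -> int32: reader version maps from writer version
  writer required, float64 -> float64: reader weight maps from writer weight
  writer required, string -> string: reader addr.owner maps from writer addr.owner
  writer required, bytes -> bool: reader addr.signature maps from writer addr.signature
  addr.seq has no writer counterpart
  violation R1 at addr.seq
  violation R3 at addr.signature
  => 2 violation(s): backward is BREAKING for Session
forward analysis of Session with v1 as reader and v2 as writer:
  writer optional, Color -> Color: reader role maps from writer role
  writer optional, Meta -> Meta: reader addr maps from writer addr
  writer optional, bool -> bool: reader primary maps from writer primary
  writer optional, int32 -> int32: reader quantity maps from writer quantity
  writer required, int32 -> int32: reader version maps from writer version
  writer required, float64 -> float64: reader weight maps from writer weight
  writer optional, string -> string: reader addr.owner maps from writer addr.owner
  writer required, bool -> bytes: reader addr.signature maps from writer addr.signature
  addr.seq (writer side), unknown to reader
  violation R1 at addr.owner
  violation R2 at addr.seq
  violation R3 at addr.signature
  => 3 violation(s): forward is BREAKING for Session

backward: BREAKING [(addr.seq, R1), (addr.signature, R3)]; forward: BREAKING [(addr.owner, R1), (addr.seq, R2), (addr.signature, R3)]


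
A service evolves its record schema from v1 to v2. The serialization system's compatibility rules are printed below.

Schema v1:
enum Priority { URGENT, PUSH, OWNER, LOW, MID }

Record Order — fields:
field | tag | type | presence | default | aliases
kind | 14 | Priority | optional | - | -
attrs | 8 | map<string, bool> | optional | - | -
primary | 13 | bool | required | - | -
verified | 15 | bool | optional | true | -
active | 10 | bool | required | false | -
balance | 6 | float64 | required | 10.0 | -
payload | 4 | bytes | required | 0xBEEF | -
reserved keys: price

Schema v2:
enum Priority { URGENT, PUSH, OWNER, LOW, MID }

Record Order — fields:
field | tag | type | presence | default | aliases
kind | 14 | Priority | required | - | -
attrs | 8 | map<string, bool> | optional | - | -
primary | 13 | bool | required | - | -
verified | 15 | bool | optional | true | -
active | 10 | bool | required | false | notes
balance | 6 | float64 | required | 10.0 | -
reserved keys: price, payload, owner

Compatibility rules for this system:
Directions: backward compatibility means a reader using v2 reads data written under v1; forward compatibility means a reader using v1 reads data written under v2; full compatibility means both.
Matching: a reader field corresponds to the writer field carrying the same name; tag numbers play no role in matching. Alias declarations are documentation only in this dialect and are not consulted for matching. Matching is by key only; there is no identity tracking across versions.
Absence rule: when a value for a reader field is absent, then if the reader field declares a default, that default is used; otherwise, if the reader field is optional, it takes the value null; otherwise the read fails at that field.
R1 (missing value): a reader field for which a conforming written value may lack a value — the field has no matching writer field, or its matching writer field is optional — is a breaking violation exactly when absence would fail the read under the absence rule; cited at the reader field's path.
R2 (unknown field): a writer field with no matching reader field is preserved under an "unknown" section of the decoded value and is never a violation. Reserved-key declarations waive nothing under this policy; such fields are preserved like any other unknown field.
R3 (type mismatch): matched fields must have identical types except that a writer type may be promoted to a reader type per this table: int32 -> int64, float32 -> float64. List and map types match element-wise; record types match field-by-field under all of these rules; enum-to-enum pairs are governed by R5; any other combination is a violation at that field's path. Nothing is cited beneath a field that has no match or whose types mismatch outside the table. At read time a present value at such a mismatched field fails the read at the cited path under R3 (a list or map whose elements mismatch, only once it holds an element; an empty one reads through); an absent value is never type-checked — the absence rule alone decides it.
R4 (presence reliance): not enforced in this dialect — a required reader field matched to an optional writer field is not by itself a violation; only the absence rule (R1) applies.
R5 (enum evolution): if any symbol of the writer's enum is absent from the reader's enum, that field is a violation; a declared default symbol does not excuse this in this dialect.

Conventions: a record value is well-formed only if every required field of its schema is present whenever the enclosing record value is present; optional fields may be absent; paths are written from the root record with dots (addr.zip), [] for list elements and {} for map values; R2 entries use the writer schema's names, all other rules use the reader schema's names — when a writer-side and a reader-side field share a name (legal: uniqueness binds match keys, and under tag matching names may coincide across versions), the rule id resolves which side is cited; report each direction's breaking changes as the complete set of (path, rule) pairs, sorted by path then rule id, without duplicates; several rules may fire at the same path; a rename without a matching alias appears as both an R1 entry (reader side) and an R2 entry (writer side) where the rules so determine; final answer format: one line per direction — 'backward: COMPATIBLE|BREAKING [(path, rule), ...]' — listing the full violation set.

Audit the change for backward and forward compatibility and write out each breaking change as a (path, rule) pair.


arrows below run writer -> reader for Order
backward analysis of Order with v2 as reader and v1 as writer:
  kind: paired with writer kind (Priority -> Priority; writer optional)
  attrs: paired with writer attrs (map<string, bool> -> map<string, bool>; writer optional)
  primary: paired with writer primary (bool -> bool; writer required)
  verified: paired with writer verified (bool -> bool; writer optional)
  active: paired with writer active (bool -> bool; writer required)
  balance: paired with writer balance (float64 -> float64; writer required)
  writer field payload has no reader counterpart
  breaking: (kind, R1)
  backward on Order therefore BREAKING (1)
forward analysis of Order with v1 as reader and v2 as writer:
  kind: paired with writer kind (Priority -> Priority; writer required)
  attrs: paired with writer attrs (map<string, bool> -> map<string, bool>; writer optional)
  primary: paired with writer primary (bool -> bool; writer required)
  verified: paired with writer verified (bool -> bool; writer optional)
  active: paired with writer active (bool -> bool; writer required)
  balance: paired with writer balance (float64 -> float64; writer required)
  payload has no writer counterpart
  => no violations; forward on Order: COMPATIBLE

backward: BREAKING [(kind, R1)]; forward: COMPATIBLE []
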